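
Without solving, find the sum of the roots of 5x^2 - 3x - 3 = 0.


By Vieta's formulas for ax^2 + bx + c = 0:
  Sum of roots = -b/a
  Product of roots = c/a

Here a = 5, b = -3, c = -3
Sum = -(-3)/5 = 3/5
Product = -3/5 = -3/5

Sum = 3/5


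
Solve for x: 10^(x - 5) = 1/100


Express both sides with the same base.
1/100 = 10^(-2)
Since the bases match, equate exponents: x - 5 = -2
So x = -2 - (-5) = 3

x = 3


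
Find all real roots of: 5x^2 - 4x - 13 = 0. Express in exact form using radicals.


Using the quadratic formula: x = (-b ± sqrt(b^2 - 4ac)) / (2a)
Here a = 5, b = -4, c = -13
Discriminant = b^2 - 4ac = (-4)^2 - 4(5)(-13) = 16 + 260 = 276
Since discriminant = 276 > 0, there are two real roots.
x = (4 ± 2*sqrt(69)) / 10
Simplifying: x = (2 ± sqrt(69)) / 5
Numerically: x ≈ 2.0613 or x ≈ -1.2613

x = (2 + sqrt(69)) / 5 or x = (2 - sqrt(69)) / 5


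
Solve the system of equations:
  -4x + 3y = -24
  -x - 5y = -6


Using Cramer's rule:
Determinant D = (-4)(-5) - (-1)(3) = 20 + 3 = 23
Dx = (-24)(-5) - (-6)(3) = 120 + 18 = 138
Dy = (-4)(-6) - (-1)(-24) = 24 - 24 = 0
x = Dx/D = 138/23 = 6
y = Dy/D = 0/23 = 0

x = 6, y = 0


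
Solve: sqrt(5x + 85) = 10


Square both sides: 5x + 85 = 10^2 = 100
5x = 100 - 85 = 15
x = 3
Check: sqrt(5*3 + 85) = sqrt(100) = 10 ✓

x = 3


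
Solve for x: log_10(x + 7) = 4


Convert to exponential form: x + 7 = 10^4 = 10000
x = 10000 - 7 = 9993
Check: log_10(9993 + 7) = log_10(10000) = log_10(10000) = 4 ✓

x = 9993


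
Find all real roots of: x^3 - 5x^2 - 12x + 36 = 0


Let p(x) = x^3 - 5x^2 - 12x + 36. By the rational root theorem (leading coefficient 1), any rational root is an integer divisor of 36: try ±1, ±2, ... in turn.
Test x = 1: value = 20 ≠ 0.
Test x = -1: value = 42 ≠ 0.
Test x = 2: value = 0 ✓, so (x - 2) is a factor.
Synthetic division by (x - 2): bring down 1; 1(2) - 5 = -3; (-3)(2) - 12 = -18; (-18)(2) + 36 = 0 → quotient x^2 - 3x - 18, remainder 0.
Solve the quadratic x^2 - 3x - 18 = 0: discriminant = (-3)^2 - 4(1)(-18) = 9 + 72 = 81.
sqrt(81) = 9, so x = (3 ± 9)/2: x = 6 or x = -3.

x = -3, x = 2, x = 6


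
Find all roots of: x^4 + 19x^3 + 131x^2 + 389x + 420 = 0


Let p(x) = x^4 + 19x^3 + 131x^2 + 389x + 420. By the rational root theorem (leading coefficient 1), any rational root is an integer divisor of 420: try ±1, ±2, ... in turn.
Test x = 1: value = 960 ≠ 0.
Test x = -1: value = 144 ≠ 0.
Test x = 2: value = 1890 ≠ 0.
Test x = -2: value = 30 ≠ 0.
Test x = 3: value = 3360 ≠ 0.
Test x = -3: value = 0 ✓, so (x + 3) is a factor.
Synthetic division by (x + 3): bring down 1; 1(-3) + 19 = 16; 16(-3) + 131 = 83; 83(-3) + 389 = 140; 140(-3) + 420 = 0 → quotient x^3 + 16x^2 + 83x + 140, remainder 0.
Continue with the quotient x^3 + 16x^2 + 83x + 140 (candidates must divide 140).
Test x = 4: value = 792 ≠ 0.
Test x = -4: value = 0 ✓, so (x + 4) is a factor.
Synthetic division by (x + 4): bring down 1; 1(-4) + 16 = 12; 12(-4) + 83 = 35; 35(-4) + 140 = 0 → quotient x^2 + 12x + 35, remainder 0.
Solve the quadratic x^2 + 12x + 35 = 0: discriminant = 12^2 - 4(1)(35) = 144 - 140 = 4.
sqrt(4) = 2, so x = (-12 ± 2)/2: x = -5 or x = -7.
Collecting all roots found:

x = -7, x = -5, x = -4, x = -3


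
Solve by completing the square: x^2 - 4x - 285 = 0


Start: x^2 - 4x - 285 = 0
Move constant: x^2 - 4x = 285
Half of -4 is -2, squared is 4
Add 4 to both sides: x^2 - 4x + 4 = 289
(x - 2)^2 = 289
x - 2 = ±17
x = 2 + 17 = 19 or x = 2 - 17 = -15

x = -15, x = 19


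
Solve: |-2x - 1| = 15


An absolute value equation |expr| = 15 gives two cases:
Case 1: -2x - 1 = 15
  -2x = 16, so x = -8
Case 2: -2x - 1 = -15
  -2x = -14, so x = 7

x = -8, x = 7


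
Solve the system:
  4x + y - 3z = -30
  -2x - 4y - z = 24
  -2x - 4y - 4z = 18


Using Cramer's rule. Expand each determinant along the first row.
D  = 4*[(-4)*(-4) - (-1)*(-4)] - 1*[(-2)*(-4) - (-1)*(-2)] + (-3)*[(-2)*(-4) - (-4)*(-2)]
  = 4*(12) - 1*(6) + (-3)*(0) = 42
Dx = (-30)*[(-4)*(-4) - (-1)*(-4)] - 1*[24*(-4) - (-1)*18] + (-3)*[24*(-4) - (-4)*18]
  = (-30)*(12) - 1*(-78) + (-3)*(-24) = -210
Dy = 4*[24*(-4) - (-1)*18] - (-30)*[(-2)*(-4) - (-1)*(-2)] + (-3)*[(-2)*18 - 24*(-2)]
  = 4*(-78) - (-30)*(6) + (-3)*(12) = -168
Dz = 4*[(-4)*18 - 24*(-4)] - 1*[(-2)*18 - 24*(-2)] + (-30)*[(-2)*(-4) - (-4)*(-2)]
  = 4*(24) - 1*(12) + (-30)*(0) = 84
x = Dx/D = -210/42 = -5, y = Dy/D = -168/42 = -4, z = Dz/D = 84/42 = 2
Check eq1: (4)(-5) + (1)(-4) + (-3)(2) = -30 = -30 ✓
Check eq2: (-2)(-5) + (-4)(-4) + (-1)(2) = 24 = 24 ✓
Check eq3: (-2)(-5) + (-4)(-4) + (-4)(2) = 18 = 18 ✓

x = -5, y = -4, z = 2


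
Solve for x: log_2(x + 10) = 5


Convert to exponential form: x + 10 = 2^5 = 32
x = 32 - 10 = 22
Check: log_2(22 + 10) = log_2(32) = log_2(32) = 5 ✓

x = 22


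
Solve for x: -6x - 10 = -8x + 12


Starting with: -6x - 10 = -8x + 12
Move all x terms to left: (-6 + 8)x = 12 + 10
Simplify: 2x = 22
Divide both sides by 2: x = 11

x = 11


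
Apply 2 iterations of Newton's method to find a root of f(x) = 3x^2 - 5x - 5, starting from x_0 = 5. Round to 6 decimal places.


Newton's method: x_(n+1) = x_n - f(x_n)/f'(x_n)
f(x) = 3x^2 - 5x - 5
f'(x) = 6x - 5

Iteration 1:
  f(5.000000) = 45.000000
  f'(5.000000) = 25.000000
  x_1 = 5.000000 - (45.000000)/(25.000000) = 3.200000

Iteration 2:
  f(3.200000) = 9.720000
  f'(3.200000) = 14.200000
  x_2 = 3.200000 - (9.720000)/(14.200000) = 2.515493

x_2 = 2.515493


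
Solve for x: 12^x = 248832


Express both sides with the same base.
248832 = 12^5
Since the bases match: x = 5

x = 5


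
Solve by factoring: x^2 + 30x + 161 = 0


We need two numbers that multiply to 161 and add to 30.
Those numbers are 23 and 7 (since 23 * 7 = 161 and 23 + 7 = 30).
So x^2 + 30x + 161 = (x + 23)(x + 7) = 0
Setting each factor to zero: x = -23 or x = -7

x = -23, x = -7


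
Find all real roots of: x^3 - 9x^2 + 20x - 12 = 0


Let p(x) = x^3 - 9x^2 + 20x - 12. By the rational root theorem (leading coefficient 1), any rational root is an integer divisor of 12: try ±1, ±2, ... in turn.
Test x = 1: value = 0 ✓, so (x - 1) is a factor.
Synthetic division by (x - 1): bring down 1; 1(1) - 9 = -8; (-8)(1) + 20 = 12; 12(1) - 12 = 0 → quotient x^2 - 8x + 12, remainder 0.
Solve the quadratic x^2 - 8x + 12 = 0: discriminant = (-8)^2 - 4(1)(12) = 64 - 48 = 16.
sqrt(16) = 4, so x = (8 ± 4)/2: x = 6 or x = 2.

x = 1, x = 2, x = 6


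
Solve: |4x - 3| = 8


An absolute value equation |expr| = 8 gives two cases:
Case 1: 4x - 3 = 8
  4x = 11, so x = 11/4
Case 2: 4x - 3 = -8
  4x = -5, so x = -5/4

x = -5/4, x = 11/4


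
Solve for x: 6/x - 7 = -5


Subtract -7 from both sides: 6/x = 2
Multiply both sides by x: 6 = 2 * x
Divide by 2: x = 3

x = 3


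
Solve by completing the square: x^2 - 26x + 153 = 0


Start: x^2 - 26x + 153 = 0
Move constant: x^2 - 26x = -153
Half of -26 is -13, squared is 169
Add 169 to both sides: x^2 - 26x + 169 = 16
(x - 13)^2 = 16
x - 13 = ±4
x = 13 + 4 = 17 or x = 13 - 4 = 9

x = 9, x = 17


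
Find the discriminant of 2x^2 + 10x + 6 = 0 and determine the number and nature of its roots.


For ax^2 + bx + c = 0, discriminant D = b^2 - 4ac
Here a = 2, b = 10, c = 6
D = (10)^2 - 4(2)(6) = 100 - 48 = 52

D = 52 > 0 but not a perfect square
The equation has 2 distinct real irrational roots.

Discriminant = 52, 2 distinct real irrational roots


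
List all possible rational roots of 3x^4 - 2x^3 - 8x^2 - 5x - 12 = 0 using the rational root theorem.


Rational root theorem: possible roots are ±p/q where:
  p divides the constant term (-12): p ∈ {1, 2, 3, 4, 6, 12}
  q divides the leading coefficient (3): q ∈ {1, 3}

All possible rational roots: -12, -6, -4, -3, -2, -4/3, -1, -2/3, -1/3, 1/3, 2/3, 1, 4/3, 2, 3, 4, 6, 12

-12, -6, -4, -3, -2, -4/3, -1, -2/3, -1/3, 1/3, 2/3, 1, 4/3, 2, 3, 4, 6, 12


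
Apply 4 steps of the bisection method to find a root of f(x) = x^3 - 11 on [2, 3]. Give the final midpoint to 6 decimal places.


f(x) = x^3 - 11
f(2) = -3 < 0
f(3) = 16 > 0

Step 1: midpoint = (2.000000 + 3.000000)/2 = 2.500000
  f(2.500000) = 4.625000
  f(mid) > 0, so root is in [2.000000, 2.500000]

Step 2: midpoint = (2.000000 + 2.500000)/2 = 2.250000
  f(2.250000) = 0.390625
  f(mid) > 0, so root is in [2.000000, 2.250000]

Step 3: midpoint = (2.000000 + 2.250000)/2 = 2.125000
  f(2.125000) = -1.404297
  f(mid) < 0, so root is in [2.125000, 2.250000]

Step 4: midpoint = (2.125000 + 2.250000)/2 = 2.187500
  f(2.187500) = -0.532471
  f(mid) < 0, so root is in [2.187500, 2.250000]

midpoint = 2.187500


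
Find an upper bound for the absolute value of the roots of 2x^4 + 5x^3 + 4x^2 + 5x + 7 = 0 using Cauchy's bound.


Cauchy's bound: all roots r satisfy |r| <= 1 + max(|a_i/a_n|) for i = 0,...,n-1
where a_n is the leading coefficient.

Coefficients: [2, 5, 4, 5, 7]
Leading coefficient a_n = 2
Ratios |a_i/a_n|: 5/2, 2, 5/2, 7/2
Maximum ratio: 7/2
Cauchy's bound: |r| <= 1 + 7/2 = 9/2

Upper bound = 9/2


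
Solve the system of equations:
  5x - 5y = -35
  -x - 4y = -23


Using Cramer's rule:
Determinant D = (5)(-4) - (-1)(-5) = -20 - 5 = -25
Dx = (-35)(-4) - (-23)(-5) = 140 - 115 = 25
Dy = (5)(-23) - (-1)(-35) = -115 - 35 = -150
x = Dx/D = 25/-25 = -1
y = Dy/D = -150/-25 = 6

x = -1, y = 6


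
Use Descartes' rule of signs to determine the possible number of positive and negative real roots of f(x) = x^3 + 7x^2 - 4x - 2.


Descartes' rule of signs:

For positive roots, count sign changes in f(x) = x^3 + 7x^2 - 4x - 2:
Signs of coefficients: +, +, -, -
Number of sign changes: 1
Possible positive real roots: 1

For negative roots, examine f(-x) = -x^3 + 7x^2 + 4x - 2:
Signs of coefficients: -, +, +, -
Number of sign changes: 2
Possible negative real roots: 2, 0

Positive roots: 1; Negative roots: 2 or 0


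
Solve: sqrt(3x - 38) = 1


Square both sides: 3x - 38 = 1^2 = 1
3x = 1 + 38 = 39
x = 13
Check: sqrt(3*13 - 38) = sqrt(1) = 1 ✓

x = 13


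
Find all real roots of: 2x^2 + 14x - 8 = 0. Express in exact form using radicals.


Using the quadratic formula: x = (-b ± sqrt(b^2 - 4ac)) / (2a)
Here a = 2, b = 14, c = -8
Discriminant = b^2 - 4ac = 14^2 - 4(2)(-8) = 196 + 64 = 260
Since discriminant = 260 > 0, there are two real roots.
x = (-14 ± 2*sqrt(65)) / 4
Simplifying: x = (-7 ± sqrt(65)) / 2
Numerically: x ≈ 0.5311 or x ≈ -7.5311

x = (-7 + sqrt(65)) / 2 or x = (-7 - sqrt(65)) / 2


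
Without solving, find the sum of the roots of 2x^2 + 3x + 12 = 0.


By Vieta's formulas for ax^2 + bx + c = 0:
  Sum of roots = -b/a
  Product of roots = c/a

Here a = 2, b = 3, c = 12
Sum = -(3)/2 = -3/2
Product = 12/2 = 6

Sum = -3/2


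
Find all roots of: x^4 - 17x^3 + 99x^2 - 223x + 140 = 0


Let p(x) = x^4 - 17x^3 + 99x^2 - 223x + 140. By the rational root theorem (leading coefficient 1), any rational root is an integer divisor of 140: try ±1, ±2, ... in turn.
Test x = 1: value = 0 ✓, so (x - 1) is a factor.
Synthetic division by (x - 1): bring down 1; 1(1) - 17 = -16; (-16)(1) + 99 = 83; 83(1) - 223 = -140; (-140)(1) + 140 = 0 → quotient x^3 - 16x^2 + 83x - 140, remainder 0.
Continue with the quotient x^3 - 16x^2 + 83x - 140 (candidates must divide 140; re-test x = 1 first in case it repeats).
Test x = 1: value = -72 ≠ 0.
Test x = -1: value = -240 ≠ 0.
Test x = 2: value = -30 ≠ 0.
Test x = -2: value = -378 ≠ 0.
Test x = 4: value = 0 ✓, so (x - 4) is a factor.
Synthetic division by (x - 4): bring down 1; 1(4) - 16 = -12; (-12)(4) + 83 = 35; 35(4) - 140 = 0 → quotient x^2 - 12x + 35, remainder 0.
Solve the quadratic x^2 - 12x + 35 = 0: discriminant = (-12)^2 - 4(1)(35) = 144 - 140 = 4.
sqrt(4) = 2, so x = (12 ± 2)/2: x = 7 or x = 5.
Collecting all roots found:

x = 1, x = 4, x = 5, x = 7


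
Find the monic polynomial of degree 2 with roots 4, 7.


A monic polynomial with roots 4, 7 is:
p(x) = (x - 4)(x - 7)
After multiplying by (x - 4): x - 4
After multiplying by (x - 7): x^2 - 11x + 28

x^2 - 11x + 28


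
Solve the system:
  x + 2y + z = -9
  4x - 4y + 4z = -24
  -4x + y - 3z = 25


Using Cramer's rule. Expand each determinant along the first row.
D  = 1*[(-4)*(-3) - 4*1] - 2*[4*(-3) - 4*(-4)] + 1*[4*1 - (-4)*(-4)]
  = 1*(8) - 2*(4) + 1*(-12) = -12
Dx = (-9)*[(-4)*(-3) - 4*1] - 2*[(-24)*(-3) - 4*25] + 1*[(-24)*1 - (-4)*25]
  = (-9)*(8) - 2*(-28) + 1*(76) = 60
Dy = 1*[(-24)*(-3) - 4*25] - (-9)*[4*(-3) - 4*(-4)] + 1*[4*25 - (-24)*(-4)]
  = 1*(-28) - (-9)*(4) + 1*(4) = 12
Dz = 1*[(-4)*25 - (-24)*1] - 2*[4*25 - (-24)*(-4)] + (-9)*[4*1 - (-4)*(-4)]
  = 1*(-76) - 2*(4) + (-9)*(-12) = 24
x = Dx/D = 60/-12 = -5, y = Dy/D = 12/-12 = -1, z = Dz/D = 24/-12 = -2
Check eq1: (1)(-5) + (2)(-1) + (1)(-2) = -9 = -9 ✓
Check eq2: (4)(-5) + (-4)(-1) + (4)(-2) = -24 = -24 ✓
Check eq3: (-4)(-5) + (1)(-1) + (-3)(-2) = 25 = 25 ✓

x = -5, y = -1, z = -2


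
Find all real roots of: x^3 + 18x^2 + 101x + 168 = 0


Let p(x) = x^3 + 18x^2 + 101x + 168. By the rational root theorem (leading coefficient 1), any rational root is an integer divisor of 168: try ±1, ±2, ... in turn.
Test x = 1: value = 288 ≠ 0.
Test x = -1: value = 84 ≠ 0.
Test x = 2: value = 450 ≠ 0.
Test x = -2: value = 30 ≠ 0.
Test x = 3: value = 660 ≠ 0.
Test x = -3: value = 0 ✓, so (x + 3) is a factor.
Synthetic division by (x + 3): bring down 1; 1(-3) + 18 = 15; 15(-3) + 101 = 56; 56(-3) + 168 = 0 → quotient x^2 + 15x + 56, remainder 0.
Solve the quadratic x^2 + 15x + 56 = 0: discriminant = 15^2 - 4(1)(56) = 225 - 224 = 1.
sqrt(1) = 1, so x = (-15 ± 1)/2: x = -7 or x = -8.

x = -8, x = -7, x = -3


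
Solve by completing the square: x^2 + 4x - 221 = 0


Start: x^2 + 4x - 221 = 0
Move constant: x^2 + 4x = 221
Half of 4 is 2, squared is 4
Add 4 to both sides: x^2 + 4x + 4 = 225
(x + 2)^2 = 225
x + 2 = ±15
x = -2 + 15 = 13 or x = -2 - 15 = -17

x = -17, x = 13


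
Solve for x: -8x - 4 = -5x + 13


Starting with: -8x - 4 = -5x + 13
Move all x terms to left: (-8 + 5)x = 13 + 4
Simplify: -3x = 17
Divide both sides by -3: x = -17/3

x = -17/3


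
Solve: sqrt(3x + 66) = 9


Square both sides: 3x + 66 = 9^2 = 81
3x = 81 - 66 = 15
x = 5
Check: sqrt(3*5 + 66) = sqrt(81) = 9 ✓

x = 5


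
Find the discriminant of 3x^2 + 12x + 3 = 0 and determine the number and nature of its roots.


For ax^2 + bx + c = 0, discriminant D = b^2 - 4ac
Here a = 3, b = 12, c = 3
D = (12)^2 - 4(3)(3) = 144 - 36 = 108

D = 108 > 0 but not a perfect square
The equation has 2 distinct real irrational roots.

Discriminant = 108, 2 distinct real irrational roots


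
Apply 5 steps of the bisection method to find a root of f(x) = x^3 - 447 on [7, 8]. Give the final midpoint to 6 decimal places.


f(x) = x^3 - 447
f(7) = -104 < 0
f(8) = 65 > 0

Step 1: midpoint = (7.000000 + 8.000000)/2 = 7.500000
  f(7.500000) = -25.125000
  f(mid) < 0, so root is in [7.500000, 8.000000]

Step 2: midpoint = (7.500000 + 8.000000)/2 = 7.750000
  f(7.750000) = 18.484375
  f(mid) > 0, so root is in [7.500000, 7.750000]

Step 3: midpoint = (7.500000 + 7.750000)/2 = 7.625000
  f(7.625000) = -3.677734
  f(mid) < 0, so root is in [7.625000, 7.750000]

Step 4: midpoint = (7.625000 + 7.750000)/2 = 7.687500
  f(7.687500) = 7.313232
  f(mid) > 0, so root is in [7.625000, 7.687500]

Step 5: midpoint = (7.625000 + 7.687500)/2 = 7.656250
  f(7.656250) = 1.795319
  f(mid) > 0, so root is in [7.625000, 7.656250]

midpoint = 7.656250


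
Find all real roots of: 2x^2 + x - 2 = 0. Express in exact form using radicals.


Using the quadratic formula: x = (-b ± sqrt(b^2 - 4ac)) / (2a)
Here a = 2, b = 1, c = -2
Discriminant = b^2 - 4ac = 1^2 - 4(2)(-2) = 1 + 16 = 17
Since discriminant = 17 > 0, there are two real roots.
x = (-1 ± sqrt(17)) / 4
Numerically: x ≈ 0.7808 or x ≈ -1.2808

x = (-1 + sqrt(17)) / 4 or x = (-1 - sqrt(17)) / 4


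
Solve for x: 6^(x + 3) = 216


Express both sides with the same base.
216 = 6^3
Since the bases match, equate exponents: x + 3 = 3
So x = 3 - (3) = 0

x = 0


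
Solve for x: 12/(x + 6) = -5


Multiply both sides by (x + 6): 12 = -5(x + 6)
Distribute: 12 = -5x - 30
-5x = 12 + 30 = 42
x = -42/5

x = -42/5


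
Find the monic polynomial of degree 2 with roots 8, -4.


A monic polynomial with roots 8, -4 is:
p(x) = (x - 8)(x + 4)
After multiplying by (x - 8): x - 8
After multiplying by (x + 4): x^2 - 4x - 32

x^2 - 4x - 32


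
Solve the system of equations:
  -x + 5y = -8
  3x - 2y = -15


Using Cramer's rule:
Determinant D = (-1)(-2) - (3)(5) = 2 - 15 = -13
Dx = (-8)(-2) - (-15)(5) = 16 + 75 = 91
Dy = (-1)(-15) - (3)(-8) = 15 + 24 = 39
x = Dx/D = 91/-13 = -7
y = Dy/D = 39/-13 = -3

x = -7, y = -3


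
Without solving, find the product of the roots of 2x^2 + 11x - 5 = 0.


By Vieta's formulas for ax^2 + bx + c = 0:
  Sum of roots = -b/a
  Product of roots = c/a

Here a = 2, b = 11, c = -5
Sum = -(11)/2 = -11/2
Product = -5/2 = -5/2

Product = -5/2


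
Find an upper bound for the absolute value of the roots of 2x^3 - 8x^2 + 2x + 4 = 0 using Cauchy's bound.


Cauchy's bound: all roots r satisfy |r| <= 1 + max(|a_i/a_n|) for i = 0,...,n-1
where a_n is the leading coefficient.

Coefficients: [2, -8, 2, 4]
Leading coefficient a_n = 2
Ratios |a_i/a_n|: 4, 1, 2
Maximum ratio: 4
Cauchy's bound: |r| <= 1 + 4 = 5

Upper bound = 5


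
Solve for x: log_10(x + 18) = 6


Convert to exponential form: x + 18 = 10^6 = 1000000
x = 1000000 - 18 = 999982
Check: log_10(999982 + 18) = log_10(1000000) = log_10(1000000) = 6 ✓

x = 999982


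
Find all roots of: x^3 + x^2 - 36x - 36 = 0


Let p(x) = x^3 + x^2 - 36x - 36. By the rational root theorem (leading coefficient 1), any rational root is an integer divisor of 36: try ±1, ±2, ... in turn.
Test x = 1: value = -70 ≠ 0.
Test x = -1: value = 0 ✓, so (x + 1) is a factor.
Synthetic division by (x + 1): bring down 1; 1(-1) + 1 = 0; 0(-1) - 36 = -36; (-36)(-1) - 36 = 0 → quotient x^2 - 36, remainder 0.
Solve the quadratic x^2 - 36 = 0: discriminant = 0^2 - 4(1)(-36) = 0 + 144 = 144.
sqrt(144) = 12, so x = (0 ± 12)/2: x = 6 or x = -6.
Collecting all roots found:

x = -6, x = -1, x = 6


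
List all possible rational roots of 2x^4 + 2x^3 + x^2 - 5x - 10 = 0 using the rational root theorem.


Rational root theorem: possible roots are ±p/q where:
  p divides the constant term (-10): p ∈ {1, 2, 5, 10}
  q divides the leading coefficient (2): q ∈ {1, 2}

All possible rational roots: -10, -5, -5/2, -2, -1, -1/2, 1/2, 1, 2, 5/2, 5, 10

-10, -5, -5/2, -2, -1, -1/2, 1/2, 1, 2, 5/2, 5, 10


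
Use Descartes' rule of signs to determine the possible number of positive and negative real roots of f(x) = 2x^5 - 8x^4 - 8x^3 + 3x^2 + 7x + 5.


Descartes' rule of signs:

For positive roots, count sign changes in f(x) = 2x^5 - 8x^4 - 8x^3 + 3x^2 + 7x + 5:
Signs of coefficients: +, -, -, +, +, +
Number of sign changes: 2
Possible positive real roots: 2, 0

For negative roots, examine f(-x) = -2x^5 - 8x^4 + 8x^3 + 3x^2 - 7x + 5:
Signs of coefficients: -, -, +, +, -, +
Number of sign changes: 3
Possible negative real roots: 3, 1

Positive roots: 2 or 0; Negative roots: 3 or 1


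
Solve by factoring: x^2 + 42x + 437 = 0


We need two numbers that multiply to 437 and add to 42.
Those numbers are 19 and 23 (since 19 * 23 = 437 and 19 + 23 = 42).
So x^2 + 42x + 437 = (x + 19)(x + 23) = 0
Setting each factor to zero: x = -19 or x = -23

x = -23, x = -19


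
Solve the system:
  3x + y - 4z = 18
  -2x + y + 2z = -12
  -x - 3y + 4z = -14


Using Cramer's rule. Expand each determinant along the first row.
D  = 3*[1*4 - 2*(-3)] - 1*[(-2)*4 - 2*(-1)] + (-4)*[(-2)*(-3) - 1*(-1)]
  = 3*(10) - 1*(-6) + (-4)*(7) = 8
Dx = 18*[1*4 - 2*(-3)] - 1*[(-12)*4 - 2*(-14)] + (-4)*[(-12)*(-3) - 1*(-14)]
  = 18*(10) - 1*(-20) + (-4)*(50) = 0
Dy = 3*[(-12)*4 - 2*(-14)] - 18*[(-2)*4 - 2*(-1)] + (-4)*[(-2)*(-14) - (-12)*(-1)]
  = 3*(-20) - 18*(-6) + (-4)*(16) = -16
Dz = 3*[1*(-14) - (-12)*(-3)] - 1*[(-2)*(-14) - (-12)*(-1)] + 18*[(-2)*(-3) - 1*(-1)]
  = 3*(-50) - 1*(16) + 18*(7) = -40
x = Dx/D = 0/8 = 0, y = Dy/D = -16/8 = -2, z = Dz/D = -40/8 = -5
Check eq1: (3)(0) + (1)(-2) + (-4)(-5) = 18 = 18 ✓
Check eq2: (-2)(0) + (1)(-2) + (2)(-5) = -12 = -12 ✓
Check eq3: (-1)(0) + (-3)(-2) + (4)(-5) = -14 = -14 ✓

x = 0, y = -2, z = -5


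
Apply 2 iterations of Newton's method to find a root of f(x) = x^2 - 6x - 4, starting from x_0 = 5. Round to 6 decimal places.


Newton's method: x_(n+1) = x_n - f(x_n)/f'(x_n)
f(x) = x^2 - 6x - 4
f'(x) = 2x - 6

Iteration 1:
  f(5.000000) = -9.000000
  f'(5.000000) = 4.000000
  x_1 = 5.000000 - (-9.000000)/(4.000000) = 7.250000

Iteration 2:
  f(7.250000) = 5.062500
  f'(7.250000) = 8.500000
  x_2 = 7.250000 - (5.062500)/(8.500000) = 6.654412

x_2 = 6.654412


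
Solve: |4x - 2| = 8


An absolute value equation |expr| = 8 gives two cases:
Case 1: 4x - 2 = 8
  4x = 10, so x = 5/2
Case 2: 4x - 2 = -8
  4x = -6, so x = -3/2

x = -3/2, x = 5/2


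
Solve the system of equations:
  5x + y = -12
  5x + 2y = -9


Using Cramer's rule:
Determinant D = (5)(2) - (5)(1) = 10 - 5 = 5
Dx = (-12)(2) - (-9)(1) = -24 + 9 = -15
Dy = (5)(-9) - (5)(-12) = -45 + 60 = 15
x = Dx/D = -15/5 = -3
y = Dy/D = 15/5 = 3

x = -3, y = 3


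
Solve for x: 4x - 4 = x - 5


Starting with: 4x - 4 = x - 5
Move all x terms to left: (4 - 1)x = -5 + 4
Simplify: 3x = -1
Divide both sides by 3: x = -1/3

x = -1/3


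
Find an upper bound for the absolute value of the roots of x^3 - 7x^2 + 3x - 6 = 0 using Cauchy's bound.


Cauchy's bound: all roots r satisfy |r| <= 1 + max(|a_i/a_n|) for i = 0,...,n-1
where a_n is the leading coefficient.

Coefficients: [1, -7, 3, -6]
Leading coefficient a_n = 1
Ratios |a_i/a_n|: 7, 3, 6
Maximum ratio: 7
Cauchy's bound: |r| <= 1 + 7 = 8

Upper bound = 8


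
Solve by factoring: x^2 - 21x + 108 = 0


We need two numbers that multiply to 108 and add to -21.
Those numbers are -12 and -9 (since (-12) * (-9) = 108 and (-12) + (-9) = -21).
So x^2 - 21x + 108 = (x - 12)(x - 9) = 0
Setting each factor to zero: x = 12 or x = 9

x = 9, x = 12


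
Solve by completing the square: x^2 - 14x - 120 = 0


Start: x^2 - 14x - 120 = 0
Move constant: x^2 - 14x = 120
Half of -14 is -7, squared is 49
Add 49 to both sides: x^2 - 14x + 49 = 169
(x - 7)^2 = 169
x - 7 = ±13
x = 7 + 13 = 20 or x = 7 - 13 = -6

x = -6, x = 20


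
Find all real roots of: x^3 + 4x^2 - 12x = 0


The constant term is 0, so x = 0 is a root. Factor out x:
  x(x^2 + 4x - 12) = 0
Solve the quadratic x^2 + 4x - 12 = 0: discriminant = 4^2 - 4(1)(-12) = 16 + 48 = 64.
sqrt(64) = 8, so x = (-4 ± 8)/2: x = 2 or x = -6.

x = -6, x = 0, x = 2


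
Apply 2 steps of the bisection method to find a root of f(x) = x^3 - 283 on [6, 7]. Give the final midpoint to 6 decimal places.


f(x) = x^3 - 283
f(6) = -67 < 0
f(7) = 60 > 0

Step 1: midpoint = (6.000000 + 7.000000)/2 = 6.500000
  f(6.500000) = -8.375000
  f(mid) < 0, so root is in [6.500000, 7.000000]

Step 2: midpoint = (6.500000 + 7.000000)/2 = 6.750000
  f(6.750000) = 24.546875
  f(mid) > 0, so root is in [6.500000, 6.750000]

midpoint = 6.750000


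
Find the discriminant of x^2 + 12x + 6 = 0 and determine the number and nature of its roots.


For ax^2 + bx + c = 0, discriminant D = b^2 - 4ac
Here a = 1, b = 12, c = 6
D = (12)^2 - 4(1)(6) = 144 - 24 = 120

D = 120 > 0 but not a perfect square
The equation has 2 distinct real irrational roots.

Discriminant = 120, 2 distinct real irrational roots


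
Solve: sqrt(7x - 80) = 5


Square both sides: 7x - 80 = 5^2 = 25
7x = 25 + 80 = 105
x = 15
Check: sqrt(7*15 - 80) = sqrt(25) = 5 ✓

x = 15


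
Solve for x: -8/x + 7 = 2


Subtract 7 from both sides: -8/x = -5
Multiply both sides by x: -8 = -5 * x
Divide by -5: x = 8/5

x = 8/5


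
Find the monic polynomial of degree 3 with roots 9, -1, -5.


A monic polynomial with roots 9, -1, -5 is:
p(x) = (x - 9)(x + 1)(x + 5)
After multiplying by (x - 9): x - 9
After multiplying by (x + 1): x^2 - 8x - 9
After multiplying by (x + 5): x^3 - 3x^2 - 49x - 45

x^3 - 3x^2 - 49x - 45


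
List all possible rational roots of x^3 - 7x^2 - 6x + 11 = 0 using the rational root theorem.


Rational root theorem: possible roots are ±p/q where:
  p divides the constant term (11): p ∈ {1, 11}
  q divides the leading coefficient (1): q ∈ {1}

All possible rational roots: -11, -1, 1, 11

-11, -1, 1, 11


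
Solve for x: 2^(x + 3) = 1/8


Express both sides with the same base.
1/8 = 2^(-3)
Since the bases match, equate exponents: x + 3 = -3
So x = -3 - (3) = -6

x = -6


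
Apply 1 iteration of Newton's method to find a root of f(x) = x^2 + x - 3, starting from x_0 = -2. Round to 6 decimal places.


Newton's method: x_(n+1) = x_n - f(x_n)/f'(x_n)
f(x) = x^2 + x - 3
f'(x) = 2x + 1

Iteration 1:
  f(-2.000000) = -1.000000
  f'(-2.000000) = -3.000000
  x_1 = -2.000000 - (-1.000000)/(-3.000000) = -2.333333

x_1 = -2.333333


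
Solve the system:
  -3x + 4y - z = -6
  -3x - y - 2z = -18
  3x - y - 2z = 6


Using Cramer's rule. Expand each determinant along the first row.
D  = (-3)*[(-1)*(-2) - (-2)*(-1)] - 4*[(-3)*(-2) - (-2)*3] + (-1)*[(-3)*(-1) - (-1)*3]
  = (-3)*(0) - 4*(12) + (-1)*(6) = -54
Dx = (-6)*[(-1)*(-2) - (-2)*(-1)] - 4*[(-18)*(-2) - (-2)*6] + (-1)*[(-18)*(-1) - (-1)*6]
  = (-6)*(0) - 4*(48) + (-1)*(24) = -216
Dy = (-3)*[(-18)*(-2) - (-2)*6] - (-6)*[(-3)*(-2) - (-2)*3] + (-1)*[(-3)*6 - (-18)*3]
  = (-3)*(48) - (-6)*(12) + (-1)*(36) = -108
Dz = (-3)*[(-1)*6 - (-18)*(-1)] - 4*[(-3)*6 - (-18)*3] + (-6)*[(-3)*(-1) - (-1)*3]
  = (-3)*(-24) - 4*(36) + (-6)*(6) = -108
x = Dx/D = -216/-54 = 4, y = Dy/D = -108/-54 = 2, z = Dz/D = -108/-54 = 2
Check eq1: (-3)(4) + (4)(2) + (-1)(2) = -6 = -6 ✓
Check eq2: (-3)(4) + (-1)(2) + (-2)(2) = -18 = -18 ✓
Check eq3: (3)(4) + (-1)(2) + (-2)(2) = 6 = 6 ✓

x = 4, y = 2, z = 2


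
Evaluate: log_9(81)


We need the exponent such that 9^? = 81
9^2 = 81
Therefore log_9(81) = 2

2


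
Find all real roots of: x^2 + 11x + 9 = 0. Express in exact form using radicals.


Using the quadratic formula: x = (-b ± sqrt(b^2 - 4ac)) / (2a)
Here a = 1, b = 11, c = 9
Discriminant = b^2 - 4ac = 11^2 - 4(1)(9) = 121 - 36 = 85
Since discriminant = 85 > 0, there are two real roots.
x = (-11 ± sqrt(85)) / 2
Numerically: x ≈ -0.8902 or x ≈ -10.1098

x = (-11 + sqrt(85)) / 2 or x = (-11 - sqrt(85)) / 2


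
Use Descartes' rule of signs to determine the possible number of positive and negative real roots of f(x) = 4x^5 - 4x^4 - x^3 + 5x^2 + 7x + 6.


Descartes' rule of signs:

For positive roots, count sign changes in f(x) = 4x^5 - 4x^4 - x^3 + 5x^2 + 7x + 6:
Signs of coefficients: +, -, -, +, +, +
Number of sign changes: 2
Possible positive real roots: 2, 0

For negative roots, examine f(-x) = -4x^5 - 4x^4 + x^3 + 5x^2 - 7x + 6:
Signs of coefficients: -, -, +, +, -, +
Number of sign changes: 3
Possible negative real roots: 3, 1

Positive roots: 2 or 0; Negative roots: 3 or 1


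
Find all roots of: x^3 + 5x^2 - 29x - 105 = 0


Let p(x) = x^3 + 5x^2 - 29x - 105. By the rational root theorem (leading coefficient 1), any rational root is an integer divisor of 105: try ±1, ±2, ... in turn.
Test x = 1: value = -128 ≠ 0.
Test x = -1: value = -72 ≠ 0.
Test x = 3: value = -120 ≠ 0.
Test x = -3: value = 0 ✓, so (x + 3) is a factor.
Synthetic division by (x + 3): bring down 1; 1(-3) + 5 = 2; 2(-3) - 29 = -35; (-35)(-3) - 105 = 0 → quotient x^2 + 2x - 35, remainder 0.
Solve the quadratic x^2 + 2x - 35 = 0: discriminant = 2^2 - 4(1)(-35) = 4 + 140 = 144.
sqrt(144) = 12, so x = (-2 ± 12)/2: x = 5 or x = -7.
Collecting all roots found:

x = -7, x = -3, x = 5


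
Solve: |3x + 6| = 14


An absolute value equation |expr| = 14 gives two cases:
Case 1: 3x + 6 = 14
  3x = 8, so x = 8/3
Case 2: 3x + 6 = -14
  3x = -20, so x = -20/3

x = -20/3, x = 8/3


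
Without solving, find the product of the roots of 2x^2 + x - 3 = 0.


By Vieta's formulas for ax^2 + bx + c = 0:
  Sum of roots = -b/a
  Product of roots = c/a

Here a = 2, b = 1, c = -3
Sum = -(1)/2 = -1/2
Product = -3/2 = -3/2

Product = -3/2


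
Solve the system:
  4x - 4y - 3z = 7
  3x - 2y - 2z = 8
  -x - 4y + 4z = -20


Using Cramer's rule. Expand each determinant along the first row.
D  = 4*[(-2)*4 - (-2)*(-4)] - (-4)*[3*4 - (-2)*(-1)] + (-3)*[3*(-4) - (-2)*(-1)]
  = 4*(-16) - (-4)*(10) + (-3)*(-14) = 18
Dx = 7*[(-2)*4 - (-2)*(-4)] - (-4)*[8*4 - (-2)*(-20)] + (-3)*[8*(-4) - (-2)*(-20)]
  = 7*(-16) - (-4)*(-8) + (-3)*(-72) = 72
Dy = 4*[8*4 - (-2)*(-20)] - 7*[3*4 - (-2)*(-1)] + (-3)*[3*(-20) - 8*(-1)]
  = 4*(-8) - 7*(10) + (-3)*(-52) = 54
Dz = 4*[(-2)*(-20) - 8*(-4)] - (-4)*[3*(-20) - 8*(-1)] + 7*[3*(-4) - (-2)*(-1)]
  = 4*(72) - (-4)*(-52) + 7*(-14) = -18
x = Dx/D = 72/18 = 4, y = Dy/D = 54/18 = 3, z = Dz/D = -18/18 = -1
Check eq1: (4)(4) + (-4)(3) + (-3)(-1) = 7 = 7 ✓
Check eq2: (3)(4) + (-2)(3) + (-2)(-1) = 8 = 8 ✓
Check eq3: (-1)(4) + (-4)(3) + (4)(-1) = -20 = -20 ✓

x = 4, y = 3, z = -1


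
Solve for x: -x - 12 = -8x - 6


Starting with: -x - 12 = -8x - 6
Move all x terms to left: (-1 + 8)x = -6 + 12
Simplify: 7x = 6
Divide both sides by 7: x = 6/7

x = 6/7


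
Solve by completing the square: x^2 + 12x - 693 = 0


Start: x^2 + 12x - 693 = 0
Move constant: x^2 + 12x = 693
Half of 12 is 6, squared is 36
Add 36 to both sides: x^2 + 12x + 36 = 729
(x + 6)^2 = 729
x + 6 = ±27
x = -6 + 27 = 21 or x = -6 - 27 = -33

x = -33, x = 21


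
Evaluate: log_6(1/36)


We need the exponent such that 6^? = 1/36
6^(-2) = 1/6^2 = 1/36
Therefore log_6(1/36) = -2

-2


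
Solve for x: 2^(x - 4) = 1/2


Express both sides with the same base.
1/2 = 2^(-1)
Since the bases match, equate exponents: x - 4 = -1
So x = -1 - (-4) = 3

x = 3


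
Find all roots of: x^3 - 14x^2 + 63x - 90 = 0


Let p(x) = x^3 - 14x^2 + 63x - 90. By the rational root theorem (leading coefficient 1), any rational root is an integer divisor of 90: try ±1, ±2, ... in turn.
Test x = 1: value = -40 ≠ 0.
Test x = -1: value = -168 ≠ 0.
Test x = 2: value = -12 ≠ 0.
Test x = -2: value = -280 ≠ 0.
Test x = 3: value = 0 ✓, so (x - 3) is a factor.
Synthetic division by (x - 3): bring down 1; 1(3) - 14 = -11; (-11)(3) + 63 = 30; 30(3) - 90 = 0 → quotient x^2 - 11x + 30, remainder 0.
Solve the quadratic x^2 - 11x + 30 = 0: discriminant = (-11)^2 - 4(1)(30) = 121 - 120 = 1.
sqrt(1) = 1, so x = (11 ± 1)/2: x = 6 or x = 5.
Collecting all roots found:

x = 3, x = 5, x = 6


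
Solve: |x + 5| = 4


An absolute value equation |expr| = 4 gives two cases:
Case 1: x + 5 = 4
  x = -1, so x = -1
Case 2: x + 5 = -4
  x = -9, so x = -9

x = -9, x = -1


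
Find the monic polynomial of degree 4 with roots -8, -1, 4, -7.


A monic polynomial with roots -8, -1, 4, -7 is:
p(x) = (x + 8)(x + 1)(x - 4)(x + 7)
After multiplying by (x + 8): x + 8
After multiplying by (x + 1): x^2 + 9x + 8
After multiplying by (x - 4): x^3 + 5x^2 - 28x - 32
After multiplying by (x + 7): x^4 + 12x^3 + 7x^2 - 228x - 224

x^4 + 12x^3 + 7x^2 - 228x - 224


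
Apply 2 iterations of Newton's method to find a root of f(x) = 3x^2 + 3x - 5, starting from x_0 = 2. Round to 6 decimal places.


Newton's method: x_(n+1) = x_n - f(x_n)/f'(x_n)
f(x) = 3x^2 + 3x - 5
f'(x) = 6x + 3

Iteration 1:
  f(2.000000) = 13.000000
  f'(2.000000) = 15.000000
  x_1 = 2.000000 - (13.000000)/(15.000000) = 1.133333

Iteration 2:
  f(1.133333) = 2.253333
  f'(1.133333) = 9.800000
  x_2 = 1.133333 - (2.253333)/(9.800000) = 0.903401

x_2 = 0.903401


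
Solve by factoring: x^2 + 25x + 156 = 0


We need two numbers that multiply to 156 and add to 25.
Those numbers are 13 and 12 (since 13 * 12 = 156 and 13 + 12 = 25).
So x^2 + 25x + 156 = (x + 13)(x + 12) = 0
Setting each factor to zero: x = -13 or x = -12

x = -13, x = -12


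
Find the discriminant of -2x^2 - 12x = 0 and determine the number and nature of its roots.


For ax^2 + bx + c = 0, discriminant D = b^2 - 4ac
Here a = -2, b = -12, c = 0
D = (-12)^2 - 4(-2)(0) = 144 - 0 = 144

D = 144 > 0 and is a perfect square (sqrt = 12)
The equation has 2 distinct real rational roots.

Discriminant = 144, 2 distinct real rational roots


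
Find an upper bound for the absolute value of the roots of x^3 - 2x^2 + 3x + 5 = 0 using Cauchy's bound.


Cauchy's bound: all roots r satisfy |r| <= 1 + max(|a_i/a_n|) for i = 0,...,n-1
where a_n is the leading coefficient.

Coefficients: [1, -2, 3, 5]
Leading coefficient a_n = 1
Ratios |a_i/a_n|: 2, 3, 5
Maximum ratio: 5
Cauchy's bound: |r| <= 1 + 5 = 6

Upper bound = 6


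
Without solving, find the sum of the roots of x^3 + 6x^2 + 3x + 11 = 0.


By Vieta's formulas for x^3 + bx^2 + cx + d = 0:
  r1 + r2 + r3 = -b/a = -6
  r1*r2 + r1*r3 + r2*r3 = c/a = 3
  r1*r2*r3 = -d/a = -11


Sum = -6


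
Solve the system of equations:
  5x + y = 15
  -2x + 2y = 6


Using Cramer's rule:
Determinant D = (5)(2) - (-2)(1) = 10 + 2 = 12
Dx = (15)(2) - (6)(1) = 30 - 6 = 24
Dy = (5)(6) - (-2)(15) = 30 + 30 = 60
x = Dx/D = 24/12 = 2
y = Dy/D = 60/12 = 5

x = 2, y = 5


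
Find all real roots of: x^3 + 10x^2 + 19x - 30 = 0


Let p(x) = x^3 + 10x^2 + 19x - 30. By the rational root theorem (leading coefficient 1), any rational root is an integer divisor of 30: try ±1, ±2, ... in turn.
Test x = 1: value = 0 ✓, so (x - 1) is a factor.
Synthetic division by (x - 1): bring down 1; 1(1) + 10 = 11; 11(1) + 19 = 30; 30(1) - 30 = 0 → quotient x^2 + 11x + 30, remainder 0.
Solve the quadratic x^2 + 11x + 30 = 0: discriminant = 11^2 - 4(1)(30) = 121 - 120 = 1.
sqrt(1) = 1, so x = (-11 ± 1)/2: x = -5 or x = -6.

x = -6, x = -5, x = 1


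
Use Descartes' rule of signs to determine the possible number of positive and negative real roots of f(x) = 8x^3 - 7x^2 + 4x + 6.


Descartes' rule of signs:

For positive roots, count sign changes in f(x) = 8x^3 - 7x^2 + 4x + 6:
Signs of coefficients: +, -, +, +
Number of sign changes: 2
Possible positive real roots: 2, 0

For negative roots, examine f(-x) = -8x^3 - 7x^2 - 4x + 6:
Signs of coefficients: -, -, -, +
Number of sign changes: 1
Possible negative real roots: 1

Positive roots: 2 or 0; Negative roots: 1


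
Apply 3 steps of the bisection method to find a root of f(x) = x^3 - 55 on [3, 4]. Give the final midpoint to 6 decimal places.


f(x) = x^3 - 55
f(3) = -28 < 0
f(4) = 9 > 0

Step 1: midpoint = (3.000000 + 4.000000)/2 = 3.500000
  f(3.500000) = -12.125000
  f(mid) < 0, so root is in [3.500000, 4.000000]

Step 2: midpoint = (3.500000 + 4.000000)/2 = 3.750000
  f(3.750000) = -2.265625
  f(mid) < 0, so root is in [3.750000, 4.000000]

Step 3: midpoint = (3.750000 + 4.000000)/2 = 3.875000
  f(3.875000) = 3.185547
  f(mid) > 0, so root is in [3.750000, 3.875000]

midpoint = 3.875000


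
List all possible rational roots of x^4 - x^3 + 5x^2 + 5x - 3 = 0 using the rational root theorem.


Rational root theorem: possible roots are ±p/q where:
  p divides the constant term (-3): p ∈ {1, 3}
  q divides the leading coefficient (1): q ∈ {1}

All possible rational roots: -3, -1, 1, 3

-3, -1, 1, 3


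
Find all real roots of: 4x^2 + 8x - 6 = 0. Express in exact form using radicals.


Using the quadratic formula: x = (-b ± sqrt(b^2 - 4ac)) / (2a)
Here a = 4, b = 8, c = -6
Discriminant = b^2 - 4ac = 8^2 - 4(4)(-6) = 64 + 96 = 160
Since discriminant = 160 > 0, there are two real roots.
x = (-8 ± 4*sqrt(10)) / 8
Simplifying: x = (-2 ± sqrt(10)) / 2
Numerically: x ≈ 0.5811 or x ≈ -2.5811

x = (-2 + sqrt(10)) / 2 or x = (-2 - sqrt(10)) / 2


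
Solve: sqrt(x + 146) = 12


Square both sides: x + 146 = 12^2 = 144
x = 144 - 146 = -2
x = -2
Check: sqrt(1*(-2) + 146) = sqrt(144) = 12 ✓

x = -2


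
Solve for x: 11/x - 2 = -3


Subtract -2 from both sides: 11/x = -1
Multiply both sides by x: 11 = -1 * x
Divide by -1: x = -11

x = -11


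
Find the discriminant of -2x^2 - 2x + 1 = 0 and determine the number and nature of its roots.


For ax^2 + bx + c = 0, discriminant D = b^2 - 4ac
Here a = -2, b = -2, c = 1
D = (-2)^2 - 4(-2)(1) = 4 + 8 = 12

D = 12 > 0 but not a perfect square
The equation has 2 distinct real irrational roots.

Discriminant = 12, 2 distinct real irrational roots


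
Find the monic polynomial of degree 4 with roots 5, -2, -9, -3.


A monic polynomial with roots 5, -2, -9, -3 is:
p(x) = (x - 5)(x + 2)(x + 9)(x + 3)
After multiplying by (x - 5): x - 5
After multiplying by (x + 2): x^2 - 3x - 10
After multiplying by (x + 9): x^3 + 6x^2 - 37x - 90
After multiplying by (x + 3): x^4 + 9x^3 - 19x^2 - 201x - 270

x^4 + 9x^3 - 19x^2 - 201x - 270


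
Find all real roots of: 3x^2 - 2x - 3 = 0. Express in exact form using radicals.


Using the quadratic formula: x = (-b ± sqrt(b^2 - 4ac)) / (2a)
Here a = 3, b = -2, c = -3
Discriminant = b^2 - 4ac = (-2)^2 - 4(3)(-3) = 4 + 36 = 40
Since discriminant = 40 > 0, there are two real roots.
x = (2 ± 2*sqrt(10)) / 6
Simplifying: x = (1 ± sqrt(10)) / 3
Numerically: x ≈ 1.3874 or x ≈ -0.7208

x = (1 + sqrt(10)) / 3 or x = (1 - sqrt(10)) / 3


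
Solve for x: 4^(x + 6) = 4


Express both sides with the same base.
4 = 4^1
Since the bases match, equate exponents: x + 6 = 1
So x = 1 - (6) = -5

x = -5


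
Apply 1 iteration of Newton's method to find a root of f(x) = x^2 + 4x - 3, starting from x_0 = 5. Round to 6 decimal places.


Newton's method: x_(n+1) = x_n - f(x_n)/f'(x_n)
f(x) = x^2 + 4x - 3
f'(x) = 2x + 4

Iteration 1:
  f(5.000000) = 42.000000
  f'(5.000000) = 14.000000
  x_1 = 5.000000 - (42.000000)/(14.000000) = 2.000000

x_1 = 2.000000


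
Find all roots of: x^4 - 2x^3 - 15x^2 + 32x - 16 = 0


Let p(x) = x^4 - 2x^3 - 15x^2 + 32x - 16. By the rational root theorem (leading coefficient 1), any rational root is an integer divisor of 16: try ±1, ±2, ... in turn.
Test x = 1: value = 0 ✓, so (x - 1) is a factor.
Synthetic division by (x - 1): bring down 1; 1(1) - 2 = -1; (-1)(1) - 15 = -16; (-16)(1) + 32 = 16; 16(1) - 16 = 0 → quotient x^3 - x^2 - 16x + 16, remainder 0.
Continue with the quotient x^3 - x^2 - 16x + 16 (candidates must divide 16; re-test x = 1 first in case it repeats).
Test x = 1: value = 0 ✓, so (x - 1) is a factor.
Synthetic division by (x - 1): bring down 1; 1(1) - 1 = 0; 0(1) - 16 = -16; (-16)(1) + 16 = 0 → quotient x^2 - 16, remainder 0.
Solve the quadratic x^2 - 16 = 0: discriminant = 0^2 - 4(1)(-16) = 0 + 64 = 64.
sqrt(64) = 8, so x = (0 ± 8)/2: x = 4 or x = -4.
Collecting all roots found:

x = -4, x = 1 (multiplicity 2), x = 4


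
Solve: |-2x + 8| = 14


An absolute value equation |expr| = 14 gives two cases:
Case 1: -2x + 8 = 14
  -2x = 6, so x = -3
Case 2: -2x + 8 = -14
  -2x = -22, so x = 11

x = -3, x = 11


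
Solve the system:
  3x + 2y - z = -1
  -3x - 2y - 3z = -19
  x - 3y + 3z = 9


Using Cramer's rule. Expand each determinant along the first row.
D  = 3*[(-2)*3 - (-3)*(-3)] - 2*[(-3)*3 - (-3)*1] + (-1)*[(-3)*(-3) - (-2)*1]
  = 3*(-15) - 2*(-6) + (-1)*(11) = -44
Dx = (-1)*[(-2)*3 - (-3)*(-3)] - 2*[(-19)*3 - (-3)*9] + (-1)*[(-19)*(-3) - (-2)*9]
  = (-1)*(-15) - 2*(-30) + (-1)*(75) = 0
Dy = 3*[(-19)*3 - (-3)*9] - (-1)*[(-3)*3 - (-3)*1] + (-1)*[(-3)*9 - (-19)*1]
  = 3*(-30) - (-1)*(-6) + (-1)*(-8) = -88
Dz = 3*[(-2)*9 - (-19)*(-3)] - 2*[(-3)*9 - (-19)*1] + (-1)*[(-3)*(-3) - (-2)*1]
  = 3*(-75) - 2*(-8) + (-1)*(11) = -220
x = Dx/D = 0/-44 = 0, y = Dy/D = -88/-44 = 2, z = Dz/D = -220/-44 = 5
Check eq1: (3)(0) + (2)(2) + (-1)(5) = -1 = -1 ✓
Check eq2: (-3)(0) + (-2)(2) + (-3)(5) = -19 = -19 ✓
Check eq3: (1)(0) + (-3)(2) + (3)(5) = 9 = 9 ✓

x = 0, y = 2, z = 5


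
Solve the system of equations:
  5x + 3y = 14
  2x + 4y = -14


Using Cramer's rule:
Determinant D = (5)(4) - (2)(3) = 20 - 6 = 14
Dx = (14)(4) - (-14)(3) = 56 + 42 = 98
Dy = (5)(-14) - (2)(14) = -70 - 28 = -98
x = Dx/D = 98/14 = 7
y = Dy/D = -98/14 = -7

x = 7, y = -7


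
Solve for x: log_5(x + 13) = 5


Convert to exponential form: x + 13 = 5^5 = 3125
x = 3125 - 13 = 3112
Check: log_5(3112 + 13) = log_5(3125) = log_5(3125) = 5 ✓

x = 3112
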